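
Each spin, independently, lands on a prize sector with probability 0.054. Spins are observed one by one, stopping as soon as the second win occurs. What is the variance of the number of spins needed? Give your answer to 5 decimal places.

Y = total spins until the second success; negative binomial with r=2, p=0.054.
Var(Y) = r(1−p)/p² = 2·0.946 / 0.054² = 648.8340192

648.83402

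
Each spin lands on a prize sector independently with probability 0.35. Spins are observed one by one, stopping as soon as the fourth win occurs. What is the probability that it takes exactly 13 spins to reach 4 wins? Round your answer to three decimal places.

Y = trial on which the fourth success occurs; negative binomial, r=4, p=0.35.
P(Y=13) = C(12,3) · p^4 · (1−p)^9
= 220 · 0.015006 · 0.020712 = 0.06838

0.068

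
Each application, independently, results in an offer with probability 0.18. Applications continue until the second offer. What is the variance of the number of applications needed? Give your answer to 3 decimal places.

50.617

Y = total applications until the second success; negative binomial with r=2, p=0.18.
Var(Y) = r(1−p)/p² = 2·0.82 / 0.18² = 50.61728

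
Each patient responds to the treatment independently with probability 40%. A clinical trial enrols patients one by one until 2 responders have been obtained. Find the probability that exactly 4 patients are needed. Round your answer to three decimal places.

0.173

Y = trial on which the second success occurs; negative binomial, r=2, p=0.40.
P(Y=4) = C(3,1) · p^2 · (1−p)^2
= 3 · 0.16 · 0.36 = 0.17280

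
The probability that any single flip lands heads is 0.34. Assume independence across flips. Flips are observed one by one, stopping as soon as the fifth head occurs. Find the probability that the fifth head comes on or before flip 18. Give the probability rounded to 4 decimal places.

Finishing within 18 flips ⇔ at least 5 successes in the first 18. With X ~ Binomial(18, 0.34), P(Y ≤ 18) = 1 − P(X ≤ 4).
  k=0: C(18,0)·0.34^0·0.66^18 = 0.000565
  k=1: C(18,1)·0.34^1·0.66^17 = 0.005236
  k=2: C(18,2)·0.34^2·0.66^16 = 0.022927
  k=3: C(18,3)·0.34^3·0.66^15 = 0.062992
  k=4: C(18,4)·0.34^4·0.66^14 = 0.121689
1 − 0.213409 = 0.786591

0.7866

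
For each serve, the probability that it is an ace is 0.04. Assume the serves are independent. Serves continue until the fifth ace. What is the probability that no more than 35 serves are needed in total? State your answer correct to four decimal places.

Finishing within 35 serves ⇔ at least 5 successes in the first 35. With X ~ Binomial(35, 0.04), P(Y ≤ 35) = 1 − P(X ≤ 4).
  k=0: C(35,0)·0.04^0·0.96^35 = 0.239603
  k=1: C(35,1)·0.04^1·0.96^34 = 0.349422
  k=2: C(35,2)·0.04^2·0.96^33 = 0.247507
  k=3: C(35,3)·0.04^3·0.96^32 = 0.113441
  k=4: C(35,4)·0.04^4·0.96^31 = 0.037814
1 − 0.987787 = 0.012213

0.0122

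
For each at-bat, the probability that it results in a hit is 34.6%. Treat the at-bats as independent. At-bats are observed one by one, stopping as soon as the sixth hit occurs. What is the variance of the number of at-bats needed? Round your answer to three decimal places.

Y = total at-bats until the sixth success; negative binomial with r=6, p=0.346.
Var(Y) = r(1−p)/p² = 6·0.654 / 0.346² = 32.77757

32.778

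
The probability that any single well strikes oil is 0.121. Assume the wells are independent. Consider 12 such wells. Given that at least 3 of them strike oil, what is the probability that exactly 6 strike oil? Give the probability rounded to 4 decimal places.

X ~ Binomial(12, 0.121). Want P(X=6 | X≥3) = P(X=6) / P(X≥3).
P(X=6) = C(12,6)·0.121^6·0.879^6 = 0.001338
P(X≥3) = 1 − 0.212748 − 0.351434 − 0.266075 = 0.169743
Ratio = 0.001338 / 0.169743 = 0.007880

0.0079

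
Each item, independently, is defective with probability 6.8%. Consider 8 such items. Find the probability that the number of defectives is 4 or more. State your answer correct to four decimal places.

X ~ Binomial(8, 0.068); P(X ≥ 4) = Σ C(8,k) p^k (1−p)^(8−k) over k:
  k=4: C(8,4)·0.068^4·0.932^4 = 0.001129
  k=5: C(8,5)·0.068^5·0.932^3 = 0.000066
  k=6: C(8,6)·0.068^6·0.932^2 = 0.000002
  k=7: C(8,7)·0.068^7·0.932^1 = 0.000000
  k=8: C(8,8)·0.068^8·0.932^0 = 0.000000
Total = 0.001198

0.0012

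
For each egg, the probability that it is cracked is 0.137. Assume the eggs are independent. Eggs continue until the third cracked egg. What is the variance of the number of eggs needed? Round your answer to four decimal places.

137.9402

Y = total eggs until the third success; negative binomial with r=3, p=0.137.
Var(Y) = r(1−p)/p² = 3·0.863 / 0.137² = 137.940221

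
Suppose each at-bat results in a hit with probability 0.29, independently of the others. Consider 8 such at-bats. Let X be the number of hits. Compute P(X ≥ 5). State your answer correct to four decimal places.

X ~ Binomial(8, 0.29); P(X ≥ 5) = Σ C(8,k) p^k (1−p)^(8−k) over k:
  k=5: C(8,5)·0.29^5·0.71^3 = 0.041111
  k=6: C(8,6)·0.29^6·0.71^2 = 0.008396
  k=7: C(8,7)·0.29^7·0.71^1 = 0.000980
  k=8: C(8,8)·0.29^8·0.71^0 = 0.000050
Total = 0.050536

0.0505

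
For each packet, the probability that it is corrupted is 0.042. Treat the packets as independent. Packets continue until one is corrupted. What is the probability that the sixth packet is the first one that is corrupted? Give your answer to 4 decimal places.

0.0339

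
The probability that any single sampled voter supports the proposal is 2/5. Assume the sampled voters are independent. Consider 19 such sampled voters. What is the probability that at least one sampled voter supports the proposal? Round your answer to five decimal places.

0.99994

P(at least one) = 1 − P(none) = 1 − (1 − 0.40)^19
= 1 − 0.0000609 = 0.9999391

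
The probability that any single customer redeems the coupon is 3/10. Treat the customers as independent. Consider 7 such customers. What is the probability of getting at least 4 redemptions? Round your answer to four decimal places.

X ~ Binomial(7, 0.30); P(X ≥ 4) = Σ C(7,k) p^k (1−p)^(7−k) over k:
  k=4: C(7,4)·0.30^4·0.70^3 = 0.097240
  k=5: C(7,5)·0.30^5·0.70^2 = 0.025005
  k=6: C(7,6)·0.30^6·0.70^1 = 0.003572
  k=7: C(7,7)·0.30^7·0.70^0 = 0.000219
Total = 0.126036

0.1260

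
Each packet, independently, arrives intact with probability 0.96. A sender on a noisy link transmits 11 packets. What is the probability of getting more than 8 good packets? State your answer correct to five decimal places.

0.99171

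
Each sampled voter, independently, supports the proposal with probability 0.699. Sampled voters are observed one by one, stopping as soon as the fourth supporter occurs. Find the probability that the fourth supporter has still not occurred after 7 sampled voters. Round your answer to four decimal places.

Needing more than 7 sampled voters ⇔ fewer than 4 successes in the first 7. With X ~ Binomial(7, 0.699), P(Y > 7) = P(X ≤ 3).
  k=0: C(7,0)·0.699^0·0.301^7 = 0.000224
  k=1: C(7,1)·0.699^1·0.301^6 = 0.003639
  k=2: C(7,2)·0.699^2·0.301^5 = 0.025352
  k=3: C(7,3)·0.699^3·0.301^4 = 0.098122
P(X ≤ 3) = 0.127336

0.1273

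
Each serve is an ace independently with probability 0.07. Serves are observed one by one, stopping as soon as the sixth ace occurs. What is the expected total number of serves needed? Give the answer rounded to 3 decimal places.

Y = total serves until the sixth success; negative binomial with r=6, p=0.07.
E[Y] = r / p = 6 / 0.07 = 85.71429

85.714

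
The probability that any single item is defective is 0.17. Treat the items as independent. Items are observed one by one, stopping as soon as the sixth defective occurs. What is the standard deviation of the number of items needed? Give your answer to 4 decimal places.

13.1270

Y = total items until the sixth success; negative binomial with r=6, p=0.17.
SD(Y) = √[r(1−p)/p²] = √(172.318339) = 13.127008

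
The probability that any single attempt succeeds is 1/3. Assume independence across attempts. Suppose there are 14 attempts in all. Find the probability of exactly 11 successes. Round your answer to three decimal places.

X ~ Binomial(n=14, p=0.333333).
P(X=11) = C(14,11) · p^11 · (1−p)^3
= 364 · 5.645e-06 · 0.2963 = 0.00061

0.001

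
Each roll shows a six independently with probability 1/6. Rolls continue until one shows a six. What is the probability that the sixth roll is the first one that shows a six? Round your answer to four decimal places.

Geometric (trials to first success), p = 0.166667.
P(Y = 6) = (1−p)^5 · p = 0.40188 · 0.166667 = 0.066980

0.0670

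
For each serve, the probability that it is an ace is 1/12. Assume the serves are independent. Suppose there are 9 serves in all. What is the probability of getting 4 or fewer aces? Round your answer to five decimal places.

X ~ Binomial(9, 0.083333); P(X ≤ 4) = Σ C(9,k) p^k (1−p)^(9−k) over k:
  k=0: C(9,0)·0.083333^0·0.916667^9 = 0.4569861
  k=1: C(9,1)·0.083333^1·0.916667^8 = 0.3738977
  k=2: C(9,2)·0.083333^2·0.916667^7 = 0.1359628
  k=3: C(9,3)·0.083333^3·0.916667^6 = 0.0288406
  k=4: C(9,4)·0.083333^4·0.916667^5 = 0.0039328
Total = 0.9996199

0.99962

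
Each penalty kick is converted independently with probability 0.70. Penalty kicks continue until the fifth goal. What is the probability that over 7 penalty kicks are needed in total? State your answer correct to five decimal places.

0.35293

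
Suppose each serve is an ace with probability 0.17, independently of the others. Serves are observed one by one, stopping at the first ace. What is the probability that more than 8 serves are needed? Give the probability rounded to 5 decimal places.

Y = number of serves to the first success; geometric, p = 0.17.
P(Y > 8) = P(first 8 all fail) = (1−p)^8 = 0.2252292

0.22523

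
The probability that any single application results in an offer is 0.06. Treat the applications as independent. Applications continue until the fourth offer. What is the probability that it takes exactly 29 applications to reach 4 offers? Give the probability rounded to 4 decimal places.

Y = trial on which the fourth success occurs; negative binomial, r=4, p=0.06.
P(Y=29) = C(28,3) · p^4 · (1−p)^25
= 3276 · 1.296e-05 · 0.21291 = 0.009040

0.0090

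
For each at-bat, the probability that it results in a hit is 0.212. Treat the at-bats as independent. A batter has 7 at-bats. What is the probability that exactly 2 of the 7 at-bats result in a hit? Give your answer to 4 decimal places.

X ~ Binomial(n=7, p=0.212).
P(X=2) = C(7,2) · p^2 · (1−p)^5
= 21 · 0.044944 · 0.30383 = 0.286762

0.2868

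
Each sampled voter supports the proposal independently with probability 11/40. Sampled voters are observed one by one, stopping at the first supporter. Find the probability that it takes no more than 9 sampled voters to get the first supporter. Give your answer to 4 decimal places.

Y = number of sampled voters to the first success; geometric, p = 0.275.
P(Y ≤ 9) = 1 − (1−p)^9 = 1 − 0.055340 = 0.944660

0.9447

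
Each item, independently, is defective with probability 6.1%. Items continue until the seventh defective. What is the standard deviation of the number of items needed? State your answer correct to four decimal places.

Y = total items until the seventh success; negative binomial with r=7, p=0.061.
SD(Y) = √[r(1−p)/p²] = √(1766.460629) = 42.029283

42.0293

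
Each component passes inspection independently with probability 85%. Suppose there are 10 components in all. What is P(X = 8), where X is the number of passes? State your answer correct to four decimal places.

0.2759

X ~ Binomial(n=10, p=0.85).
P(X=8) = C(10,8) · p^8 · (1−p)^2
= 45 · 0.27249 · 0.0225 = 0.275897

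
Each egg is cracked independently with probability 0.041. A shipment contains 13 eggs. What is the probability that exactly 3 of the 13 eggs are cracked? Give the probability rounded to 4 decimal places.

0.0130

X ~ Binomial(n=13, p=0.041).
P(X=3) = C(13,3) · p^3 · (1−p)^10
= 286 · 6.8921e-05 · 0.65794 = 0.012969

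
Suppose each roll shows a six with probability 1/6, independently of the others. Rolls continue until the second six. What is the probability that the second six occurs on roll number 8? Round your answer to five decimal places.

Y = trial on which the second success occurs; negative binomial, r=2, p=0.166667.
P(Y=8) = C(7,1) · p^2 · (1−p)^6
= 7 · 0.027778 · 0.3349 = 0.0651191

0.06512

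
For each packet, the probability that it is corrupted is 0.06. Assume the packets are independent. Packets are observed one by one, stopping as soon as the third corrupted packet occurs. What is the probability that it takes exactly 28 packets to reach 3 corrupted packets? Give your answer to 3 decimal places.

0.016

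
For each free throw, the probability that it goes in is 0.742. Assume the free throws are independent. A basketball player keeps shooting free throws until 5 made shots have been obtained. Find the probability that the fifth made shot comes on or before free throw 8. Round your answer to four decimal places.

0.8748

Finishing within 8 free throws ⇔ at least 5 successes in the first 8. With X ~ Binomial(8, 0.742), P(Y ≤ 8) = 1 − P(X ≤ 4).
  k=0: C(8,0)·0.742^0·0.258^8 = 0.000020
  k=1: C(8,1)·0.742^1·0.258^7 = 0.000452
  k=2: C(8,2)·0.742^2·0.258^6 = 0.004547
  k=3: C(8,3)·0.742^3·0.258^5 = 0.026152
  k=4: C(8,4)·0.742^4·0.258^4 = 0.094014
1 − 0.125183 = 0.874817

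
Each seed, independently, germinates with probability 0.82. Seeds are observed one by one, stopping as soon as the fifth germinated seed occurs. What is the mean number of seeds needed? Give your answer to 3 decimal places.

Y = total seeds until the fifth success; negative binomial with r=5, p=0.82.
E[Y] = r / p = 5 / 0.82 = 6.09756

6.098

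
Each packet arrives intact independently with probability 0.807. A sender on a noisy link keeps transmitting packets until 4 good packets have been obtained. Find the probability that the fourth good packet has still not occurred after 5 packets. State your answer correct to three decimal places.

Needing more than 5 packets ⇔ fewer than 4 successes in the first 5. With X ~ Binomial(5, 0.807), P(Y > 5) = P(X ≤ 3).
  k=0: C(5,0)·0.807^0·0.193^5 = 0.00027
  k=1: C(5,1)·0.807^1·0.193^4 = 0.00560
  k=2: C(5,2)·0.807^2·0.193^3 = 0.04682
  k=3: C(5,3)·0.807^3·0.193^2 = 0.19577
P(X ≤ 3) = 0.24845

0.248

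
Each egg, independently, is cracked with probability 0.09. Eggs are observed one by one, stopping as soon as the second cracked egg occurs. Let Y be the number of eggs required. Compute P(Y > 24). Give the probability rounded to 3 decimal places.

Needing more than 24 eggs ⇔ fewer than 2 successes in the first 24. With X ~ Binomial(24, 0.09), P(Y > 24) = P(X ≤ 1).
  k=0: C(24,0)·0.09^0·0.91^24 = 0.10399
  k=1: C(24,1)·0.09^1·0.91^23 = 0.24683
P(X ≤ 1) = 0.35082

0.351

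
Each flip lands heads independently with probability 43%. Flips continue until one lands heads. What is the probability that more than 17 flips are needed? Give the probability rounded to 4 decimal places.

Y = number of flips to the first success; geometric, p = 0.43.
P(Y > 17) = P(first 17 all fail) = (1−p)^17 = 0.000071

0.0001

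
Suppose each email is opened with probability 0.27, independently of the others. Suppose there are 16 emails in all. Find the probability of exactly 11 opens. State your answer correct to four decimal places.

X ~ Binomial(n=16, p=0.27).
P(X=11) = C(16,11) · p^11 · (1−p)^5
= 4368 · 5.5591e-07 · 0.20731 = 0.000503

0.0005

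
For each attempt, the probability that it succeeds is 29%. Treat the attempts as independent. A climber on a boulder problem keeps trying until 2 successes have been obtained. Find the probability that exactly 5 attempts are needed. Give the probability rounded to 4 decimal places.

Y = trial on which the second success occurs; negative binomial, r=2, p=0.29.
P(Y=5) = C(4,1) · p^2 · (1−p)^3
= 4 · 0.0841 · 0.35791 = 0.120401

0.1204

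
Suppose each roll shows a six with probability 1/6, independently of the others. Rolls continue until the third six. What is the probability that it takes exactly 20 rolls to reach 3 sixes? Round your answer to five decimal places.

0.03568

Y = trial on which the third success occurs; negative binomial, r=3, p=0.166667.
P(Y=20) = C(19,2) · p^3 · (1−p)^17
= 171 · 0.0046296 · 0.045073 = 0.0356830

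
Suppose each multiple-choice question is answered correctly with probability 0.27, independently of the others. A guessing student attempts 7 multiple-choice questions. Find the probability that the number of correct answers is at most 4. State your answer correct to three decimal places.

0.982

X ~ Binomial(7, 0.27); P(X ≤ 4) = Σ C(7,k) p^k (1−p)^(7−k) over k:
  k=0: C(7,0)·0.27^0·0.73^7 = 0.11047
  k=1: C(7,1)·0.27^1·0.73^6 = 0.28602
  k=2: C(7,2)·0.27^2·0.73^5 = 0.31737
  k=3: C(7,3)·0.27^3·0.73^4 = 0.19564
  k=4: C(7,4)·0.27^4·0.73^3 = 0.07236
Total = 0.98186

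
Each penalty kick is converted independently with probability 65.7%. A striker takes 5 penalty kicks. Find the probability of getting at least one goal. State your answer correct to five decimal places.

0.99525

P(at least one) = 1 − P(none) = 1 − (1 − 0.657)^5
= 1 − 0.0047476 = 0.9952524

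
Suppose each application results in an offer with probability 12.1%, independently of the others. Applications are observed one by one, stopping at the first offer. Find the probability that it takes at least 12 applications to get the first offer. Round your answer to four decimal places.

Y = number of applications to the first success; geometric, p = 0.121.
P(Y > 11) = P(first 11 all fail) = (1−p)^11 = 0.242035

0.2420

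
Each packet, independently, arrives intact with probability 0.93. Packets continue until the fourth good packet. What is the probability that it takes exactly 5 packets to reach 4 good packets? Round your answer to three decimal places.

Y = trial on which the fourth success occurs; negative binomial, r=4, p=0.93.
P(Y=5) = C(4,3) · p^4 · (1−p)^1
= 4 · 0.74805 · 0.07 = 0.20945

0.209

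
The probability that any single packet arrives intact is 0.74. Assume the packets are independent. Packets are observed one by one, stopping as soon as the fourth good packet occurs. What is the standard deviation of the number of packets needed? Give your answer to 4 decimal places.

1.3781

Y = total packets until the fourth success; negative binomial with r=4, p=0.74.
SD(Y) = √[r(1−p)/p²] = √(1.899196) = 1.378113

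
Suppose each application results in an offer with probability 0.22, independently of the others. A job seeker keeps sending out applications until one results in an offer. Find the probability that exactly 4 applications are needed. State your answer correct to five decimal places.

0.10440

Geometric (trials to first success), p = 0.22.
P(Y = 4) = (1−p)^3 · p = 0.47455 · 0.22 = 0.1044014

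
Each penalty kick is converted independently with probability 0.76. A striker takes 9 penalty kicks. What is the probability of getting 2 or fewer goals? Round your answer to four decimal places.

0.0010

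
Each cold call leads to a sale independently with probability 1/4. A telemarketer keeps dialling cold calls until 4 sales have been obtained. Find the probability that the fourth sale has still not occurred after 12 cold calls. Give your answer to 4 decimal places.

Needing more than 12 cold calls ⇔ fewer than 4 successes in the first 12. With X ~ Binomial(12, 0.25), P(Y > 12) = P(X ≤ 3).
  k=0: C(12,0)·0.25^0·0.75^12 = 0.031676
  k=1: C(12,1)·0.25^1·0.75^11 = 0.126705
  k=2: C(12,2)·0.25^2·0.75^10 = 0.232293
  k=3: C(12,3)·0.25^3·0.75^9 = 0.258104
P(X ≤ 3) = 0.648779

0.6488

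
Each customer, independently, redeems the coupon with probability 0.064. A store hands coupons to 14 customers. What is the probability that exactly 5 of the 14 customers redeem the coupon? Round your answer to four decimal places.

0.0012

X ~ Binomial(n=14, p=0.064).
P(X=5) = C(14,5) · p^5 · (1−p)^9
= 2002 · 1.0737e-06 · 0.55142 = 0.001185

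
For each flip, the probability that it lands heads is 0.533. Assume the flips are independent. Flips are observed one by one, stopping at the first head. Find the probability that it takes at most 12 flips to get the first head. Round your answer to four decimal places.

Y = number of flips to the first success; geometric, p = 0.533.
P(Y ≤ 12) = 1 − (1−p)^12 = 1 − 0.000108 = 0.999892

0.9999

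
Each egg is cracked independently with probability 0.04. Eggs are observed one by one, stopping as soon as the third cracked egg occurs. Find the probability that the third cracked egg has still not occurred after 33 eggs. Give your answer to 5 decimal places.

0.85579

Needing more than 33 eggs ⇔ fewer than 3 successes in the first 33. With X ~ Binomial(33, 0.04), P(Y > 33) = P(X ≤ 2).
  k=0: C(33,0)·0.04^0·0.96^33 = 0.2599864
  k=1: C(33,1)·0.04^1·0.96^32 = 0.3574813
  k=2: C(33,2)·0.04^2·0.96^31 = 0.2383209
P(X ≤ 2) = 0.8557887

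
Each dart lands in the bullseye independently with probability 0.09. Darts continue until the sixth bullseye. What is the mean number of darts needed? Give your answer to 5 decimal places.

66.66667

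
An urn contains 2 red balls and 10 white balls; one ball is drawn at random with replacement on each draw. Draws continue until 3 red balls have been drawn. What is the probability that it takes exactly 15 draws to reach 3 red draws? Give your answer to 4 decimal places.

0.0473

Y = trial on which the third success occurs; negative binomial, r=3, p=0.166667.
P(Y=15) = C(14,2) · p^3 · (1−p)^12
= 91 · 0.0046296 · 0.11216 = 0.047251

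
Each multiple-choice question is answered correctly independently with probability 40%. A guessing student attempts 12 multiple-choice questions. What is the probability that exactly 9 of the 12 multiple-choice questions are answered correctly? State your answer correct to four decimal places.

X ~ Binomial(n=12, p=0.40).
P(X=9) = C(12,9) · p^9 · (1−p)^3
= 220 · 0.00026214 · 0.216 = 0.012457

0.0125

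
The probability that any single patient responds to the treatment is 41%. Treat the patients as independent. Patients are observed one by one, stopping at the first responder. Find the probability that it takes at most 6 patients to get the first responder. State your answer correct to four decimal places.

Y = number of patients to the first success; geometric, p = 0.41.
P(Y ≤ 6) = 1 − (1−p)^6 = 1 − 0.042181 = 0.957819

0.9578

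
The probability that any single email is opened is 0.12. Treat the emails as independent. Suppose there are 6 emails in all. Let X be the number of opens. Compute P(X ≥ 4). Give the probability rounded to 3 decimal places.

X ~ Binomial(6, 0.12); P(X ≥ 4) = Σ C(6,k) p^k (1−p)^(6−k) over k:
  k=4: C(6,4)·0.12^4·0.88^2 = 0.00241
  k=5: C(6,5)·0.12^5·0.88^1 = 0.00013
  k=6: C(6,6)·0.12^6·0.88^0 = 0.00000
Total = 0.00254

0.003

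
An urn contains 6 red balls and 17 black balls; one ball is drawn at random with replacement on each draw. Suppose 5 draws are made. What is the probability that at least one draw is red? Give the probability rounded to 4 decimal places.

P(at least one) = 1 − P(none) = 1 − (1 − 0.260870)^5
= 1 − 0.220600 = 0.779400

0.7794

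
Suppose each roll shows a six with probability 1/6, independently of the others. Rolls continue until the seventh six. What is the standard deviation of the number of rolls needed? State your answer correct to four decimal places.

Y = total rolls until the seventh success; negative binomial with r=7, p=0.166667.
SD(Y) = √[r(1−p)/p²] = √(210.000000) = 14.491377

14.4914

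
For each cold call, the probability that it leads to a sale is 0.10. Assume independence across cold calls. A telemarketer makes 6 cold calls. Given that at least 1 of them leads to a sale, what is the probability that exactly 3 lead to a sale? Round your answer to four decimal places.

0.0311

X ~ Binomial(6, 0.10). Want P(X=3 | X≥1) = P(X=3) / P(X≥1).
P(X=3) = C(6,3)·0.10^3·0.90^3 = 0.014580
P(X≥1) = 1 − 0.531441 = 0.468559
Ratio = 0.014580 / 0.468559 = 0.031117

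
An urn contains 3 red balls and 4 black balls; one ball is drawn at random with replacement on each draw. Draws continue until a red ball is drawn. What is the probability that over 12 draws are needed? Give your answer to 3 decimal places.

0.001

Y = number of draws to the first success; geometric, p = 0.428571.
P(Y > 12) = P(first 12 all fail) = (1−p)^12 = 0.00121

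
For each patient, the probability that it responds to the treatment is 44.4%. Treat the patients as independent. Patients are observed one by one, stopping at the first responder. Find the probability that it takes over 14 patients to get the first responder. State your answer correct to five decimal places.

0.00027

Y = number of patients to the first success; geometric, p = 0.444.
P(Y > 14) = P(first 14 all fail) = (1−p)^14 = 0.0002698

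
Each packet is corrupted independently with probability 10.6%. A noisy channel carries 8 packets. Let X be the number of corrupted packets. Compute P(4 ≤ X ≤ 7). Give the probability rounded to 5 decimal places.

0.00621

X ~ Binomial(8, 0.106); P(4 ≤ X ≤ 7) = Σ C(8,k) p^k (1−p)^(8−k) over k:
  k=4: C(8,4)·0.106^4·0.894^4 = 0.0056451
  k=5: C(8,5)·0.106^5·0.894^3 = 0.0005355
  k=6: C(8,6)·0.106^6·0.894^2 = 0.0000317
  k=7: C(8,7)·0.106^7·0.894^1 = 0.0000011
Total = 0.0062134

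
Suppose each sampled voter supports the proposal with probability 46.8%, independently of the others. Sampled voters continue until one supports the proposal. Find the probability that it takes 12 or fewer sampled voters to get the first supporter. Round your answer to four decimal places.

0.9995

Y = number of sampled voters to the first success; geometric, p = 0.468.
P(Y ≤ 12) = 1 − (1−p)^12 = 1 − 0.000514 = 0.999486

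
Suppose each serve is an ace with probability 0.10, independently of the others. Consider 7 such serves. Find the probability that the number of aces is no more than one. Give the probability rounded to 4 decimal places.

X ~ Binomial(7, 0.10); P(X ≤ 1) = Σ C(7,k) p^k (1−p)^(7−k) over k:
  k=0: C(7,0)·0.10^0·0.90^7 = 0.478297
  k=1: C(7,1)·0.10^1·0.90^6 = 0.372009
Total = 0.850306

0.8503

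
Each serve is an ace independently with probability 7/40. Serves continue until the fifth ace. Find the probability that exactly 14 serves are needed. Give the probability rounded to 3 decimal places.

0.021

Y = trial on which the fifth success occurs; negative binomial, r=5, p=0.175.
P(Y=14) = C(13,4) · p^5 · (1−p)^9
= 715 · 0.00016413 · 0.17705 = 0.02078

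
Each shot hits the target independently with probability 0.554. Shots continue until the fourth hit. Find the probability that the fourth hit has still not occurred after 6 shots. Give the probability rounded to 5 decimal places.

0.55038

Needing more than 6 shots ⇔ fewer than 4 successes in the first 6. With X ~ Binomial(6, 0.554), P(Y > 6) = P(X ≤ 3).
  k=0: C(6,0)·0.554^0·0.446^6 = 0.0078706
  k=1: C(6,1)·0.554^1·0.446^5 = 0.0586591
  k=2: C(6,2)·0.554^2·0.446^4 = 0.1821588
  k=3: C(6,3)·0.554^3·0.446^3 = 0.3016920
P(X ≤ 3) = 0.5503806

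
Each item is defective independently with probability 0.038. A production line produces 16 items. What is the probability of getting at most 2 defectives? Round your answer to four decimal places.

X ~ Binomial(16, 0.038); P(X ≤ 2) = Σ C(16,k) p^k (1−p)^(16−k) over k:
  k=0: C(16,0)·0.038^0·0.962^16 = 0.538023
  k=1: C(16,1)·0.038^1·0.962^15 = 0.340040
  k=2: C(16,2)·0.038^2·0.962^14 = 0.100739
Total = 0.978803

0.9788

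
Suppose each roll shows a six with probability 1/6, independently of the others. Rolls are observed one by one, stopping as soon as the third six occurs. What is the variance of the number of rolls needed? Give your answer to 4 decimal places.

Y = total rolls until the third success; negative binomial with r=3, p=0.166667.
Var(Y) = r(1−p)/p² = 3·0.833333 / 0.166667² = 90.000000

90.0000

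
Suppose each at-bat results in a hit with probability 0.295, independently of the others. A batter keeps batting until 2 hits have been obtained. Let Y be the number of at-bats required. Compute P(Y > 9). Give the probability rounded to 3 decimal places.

0.205

Needing more than 9 at-bats ⇔ fewer than 2 successes in the first 9. With X ~ Binomial(9, 0.295), P(Y > 9) = P(X ≤ 1).
  k=0: C(9,0)·0.295^0·0.705^9 = 0.04302
  k=1: C(9,1)·0.295^1·0.705^8 = 0.16202
P(X ≤ 1) = 0.20505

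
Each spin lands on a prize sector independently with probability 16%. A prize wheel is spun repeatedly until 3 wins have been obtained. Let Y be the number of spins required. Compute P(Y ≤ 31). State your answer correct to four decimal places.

Finishing within 31 spins ⇔ at least 3 successes in the first 31. With X ~ Binomial(31, 0.16), P(Y ≤ 31) = 1 − P(X ≤ 2).
  k=0: C(31,0)·0.16^0·0.84^31 = 0.004494
  k=1: C(31,1)·0.16^1·0.84^30 = 0.026538
  k=2: C(31,2)·0.16^2·0.84^29 = 0.075821
1 − 0.106853 = 0.893147

0.8931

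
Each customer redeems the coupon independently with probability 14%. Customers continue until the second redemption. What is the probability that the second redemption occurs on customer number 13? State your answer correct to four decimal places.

Y = trial on which the second success occurs; negative binomial, r=2, p=0.14.
P(Y=13) = C(12,1) · p^2 · (1−p)^11
= 12 · 0.0196 · 0.19032 = 0.044763

0.0448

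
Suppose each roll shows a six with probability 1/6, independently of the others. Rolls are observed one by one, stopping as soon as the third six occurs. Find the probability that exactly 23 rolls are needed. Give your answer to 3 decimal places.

Y = trial on which the third success occurs; negative binomial, r=3, p=0.166667.
P(Y=23) = C(22,2) · p^3 · (1−p)^20
= 231 · 0.0046296 · 0.026084 = 0.02790

0.028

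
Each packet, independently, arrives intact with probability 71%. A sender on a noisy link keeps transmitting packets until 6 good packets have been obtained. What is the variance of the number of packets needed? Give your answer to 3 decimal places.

3.452

Y = total packets until the sixth success; negative binomial with r=6, p=0.71.
Var(Y) = r(1−p)/p² = 6·0.29 / 0.71² = 3.45170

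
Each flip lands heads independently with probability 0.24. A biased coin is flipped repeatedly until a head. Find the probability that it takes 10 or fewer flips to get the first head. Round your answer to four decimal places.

Y = number of flips to the first success; geometric, p = 0.24.
P(Y ≤ 10) = 1 − (1−p)^10 = 1 − 0.064289 = 0.935711

0.9357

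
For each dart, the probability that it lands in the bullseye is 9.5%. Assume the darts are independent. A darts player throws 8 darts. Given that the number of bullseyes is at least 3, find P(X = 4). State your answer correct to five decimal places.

0.11482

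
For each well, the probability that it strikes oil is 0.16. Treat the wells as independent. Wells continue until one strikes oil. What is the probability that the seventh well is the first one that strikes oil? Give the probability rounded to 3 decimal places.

Geometric (trials to first success), p = 0.16.
P(Y = 7) = (1−p)^6 · p = 0.3513 · 0.16 = 0.05621

0.056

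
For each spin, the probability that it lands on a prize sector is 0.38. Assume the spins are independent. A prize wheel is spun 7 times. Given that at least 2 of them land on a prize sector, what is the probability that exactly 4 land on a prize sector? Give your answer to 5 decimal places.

X ~ Binomial(7, 0.38). Want P(X=4 | X≥2) = P(X=4) / P(X≥2).
P(X=4) = C(7,4)·0.38^4·0.62^3 = 0.1739312
P(X≥2) = 1 − 0.0352161 − 0.1510886 = 0.8136952
Ratio = 0.1739312 / 0.8136952 = 0.2137547

0.21375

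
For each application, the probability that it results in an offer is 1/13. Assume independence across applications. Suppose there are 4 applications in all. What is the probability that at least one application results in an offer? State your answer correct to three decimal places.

0.274

P(at least one) = 1 − P(none) = 1 − (1 − 0.076923)^4
= 1 − 0.72602 = 0.27398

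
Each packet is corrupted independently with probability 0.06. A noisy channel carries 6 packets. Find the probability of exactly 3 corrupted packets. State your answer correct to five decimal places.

0.00359

X ~ Binomial(n=6, p=0.06).
P(X=3) = C(6,3) · p^3 · (1−p)^3
= 20 · 0.000216 · 0.83058 = 0.0035881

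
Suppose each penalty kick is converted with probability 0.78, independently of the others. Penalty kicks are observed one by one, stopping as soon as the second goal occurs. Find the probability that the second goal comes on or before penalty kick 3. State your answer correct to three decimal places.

0.876

Finishing within 3 penalty kicks ⇔ at least 2 successes in the first 3. With X ~ Binomial(3, 0.78), P(Y ≤ 3) = 1 − P(X ≤ 1).
  k=0: C(3,0)·0.78^0·0.22^3 = 0.01065
  k=1: C(3,1)·0.78^1·0.22^2 = 0.11326
1 − 0.12390 = 0.87610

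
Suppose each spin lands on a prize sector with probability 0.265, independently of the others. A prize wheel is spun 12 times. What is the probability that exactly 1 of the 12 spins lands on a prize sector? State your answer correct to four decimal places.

0.1075

X ~ Binomial(n=12, p=0.265).
P(X=1) = C(12,1) · p^1 · (1−p)^11
= 12 · 0.265 · 0.033819 = 0.107544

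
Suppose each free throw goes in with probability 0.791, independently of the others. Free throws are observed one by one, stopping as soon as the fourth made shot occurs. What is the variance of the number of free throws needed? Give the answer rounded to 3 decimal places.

1.336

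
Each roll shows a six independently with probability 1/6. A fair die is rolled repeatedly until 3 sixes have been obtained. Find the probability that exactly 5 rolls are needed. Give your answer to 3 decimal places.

Y = trial on which the third success occurs; negative binomial, r=3, p=0.166667.
P(Y=5) = C(4,2) · p^3 · (1−p)^2
= 6 · 0.0046296 · 0.69444 = 0.01929

0.019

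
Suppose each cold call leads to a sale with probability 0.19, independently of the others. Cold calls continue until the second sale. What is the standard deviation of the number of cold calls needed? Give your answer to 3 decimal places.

6.699

Y = total cold calls until the second success; negative binomial with r=2, p=0.19.
SD(Y) = √[r(1−p)/p²] = √(44.87535) = 6.69891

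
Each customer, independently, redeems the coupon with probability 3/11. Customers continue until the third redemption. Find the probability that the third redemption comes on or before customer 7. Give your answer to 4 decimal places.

Finishing within 7 customers ⇔ at least 3 successes in the first 7. With X ~ Binomial(7, 0.272727), P(Y ≤ 7) = 1 − P(X ≤ 2).
  k=0: C(7,0)·0.272727^0·0.727273^7 = 0.107617
  k=1: C(7,1)·0.272727^1·0.727273^6 = 0.282495
  k=2: C(7,2)·0.272727^2·0.727273^5 = 0.317807
1 − 0.707918 = 0.292082

0.2921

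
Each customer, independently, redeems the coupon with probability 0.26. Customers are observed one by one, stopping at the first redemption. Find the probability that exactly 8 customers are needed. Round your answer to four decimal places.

Geometric (trials to first success), p = 0.26.
P(Y = 8) = (1−p)^7 · p = 0.12151 · 0.26 = 0.031593

0.0316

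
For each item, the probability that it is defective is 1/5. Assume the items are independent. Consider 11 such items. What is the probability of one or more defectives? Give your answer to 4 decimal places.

0.9141

P(at least one) = 1 − P(none) = 1 − (1 − 0.20)^11
= 1 − 0.085899 = 0.914101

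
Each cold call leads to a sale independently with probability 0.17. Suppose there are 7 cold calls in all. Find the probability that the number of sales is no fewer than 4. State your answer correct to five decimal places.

0.01891

X ~ Binomial(7, 0.17); P(X ≥ 4) = Σ C(7,k) p^k (1−p)^(7−k) over k:
  k=4: C(7,4)·0.17^4·0.83^3 = 0.0167147
  k=5: C(7,5)·0.17^5·0.83^2 = 0.0020541
  k=6: C(7,6)·0.17^6·0.83^1 = 0.0001402
  k=7: C(7,7)·0.17^7·0.83^0 = 0.0000041
Total = 0.0189131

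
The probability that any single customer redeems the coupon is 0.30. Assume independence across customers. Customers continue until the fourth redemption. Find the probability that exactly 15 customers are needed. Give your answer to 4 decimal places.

0.0583

Y = trial on which the fourth success occurs; negative binomial, r=4, p=0.30.
P(Y=15) = C(14,3) · p^4 · (1−p)^11
= 364 · 0.0081 · 0.019773 = 0.058300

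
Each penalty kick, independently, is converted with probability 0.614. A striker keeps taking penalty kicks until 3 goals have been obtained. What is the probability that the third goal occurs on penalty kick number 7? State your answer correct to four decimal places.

Y = trial on which the third success occurs; negative binomial, r=3, p=0.614.
P(Y=7) = C(6,2) · p^3 · (1−p)^4
= 15 · 0.23148 · 0.0222 = 0.077081

0.0771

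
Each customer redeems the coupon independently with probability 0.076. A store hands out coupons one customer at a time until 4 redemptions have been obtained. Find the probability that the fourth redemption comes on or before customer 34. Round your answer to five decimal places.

Finishing within 34 customers ⇔ at least 4 successes in the first 34. With X ~ Binomial(34, 0.076), P(Y ≤ 34) = 1 − P(X ≤ 3).
  k=0: C(34,0)·0.076^0·0.924^34 = 0.0680530
  k=1: C(34,1)·0.076^1·0.924^33 = 0.1903126
  k=2: C(34,2)·0.076^2·0.924^32 = 0.2582814
  k=3: C(34,3)·0.076^3·0.924^31 = 0.2266019
1 − 0.7432488 = 0.2567512

0.25675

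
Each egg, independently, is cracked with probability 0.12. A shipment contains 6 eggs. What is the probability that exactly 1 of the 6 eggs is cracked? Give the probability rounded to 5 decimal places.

X ~ Binomial(n=6, p=0.12).
P(X=1) = C(6,1) · p^1 · (1−p)^5
= 6 · 0.12 · 0.52773 = 0.3799670

0.37997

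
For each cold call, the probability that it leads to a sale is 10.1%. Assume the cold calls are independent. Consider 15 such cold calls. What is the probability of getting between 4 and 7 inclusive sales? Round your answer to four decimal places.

0.0572

X ~ Binomial(15, 0.101); P(4 ≤ X ≤ 7) = Σ C(15,k) p^k (1−p)^(15−k) over k:
  k=4: C(15,4)·0.101^4·0.899^11 = 0.044033
  k=5: C(15,5)·0.101^5·0.899^10 = 0.010883
  k=6: C(15,6)·0.101^6·0.899^9 = 0.002038
  k=7: C(15,7)·0.101^7·0.899^8 = 0.000294
Total = 0.057248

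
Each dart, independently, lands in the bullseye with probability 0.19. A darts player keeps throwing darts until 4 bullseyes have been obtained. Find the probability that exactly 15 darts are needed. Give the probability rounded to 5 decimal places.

0.04671

Y = trial on which the fourth success occurs; negative binomial, r=4, p=0.19.
P(Y=15) = C(14,3) · p^4 · (1−p)^11
= 364 · 0.0013032 · 0.098477 = 0.0467144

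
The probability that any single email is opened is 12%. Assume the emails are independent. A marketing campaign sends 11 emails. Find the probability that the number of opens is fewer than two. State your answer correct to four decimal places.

0.6127

X ~ Binomial(11, 0.12); P(X ≤ 1) = Σ C(11,k) p^k (1−p)^(11−k) over k:
  k=0: C(11,0)·0.12^0·0.88^11 = 0.245081
  k=1: C(11,1)·0.12^1·0.88^10 = 0.367621
Total = 0.612702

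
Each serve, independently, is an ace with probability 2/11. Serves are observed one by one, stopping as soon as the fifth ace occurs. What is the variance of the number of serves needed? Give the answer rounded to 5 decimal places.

123.75000

Y = total serves until the fifth success; negative binomial with r=5, p=0.181818.
Var(Y) = r(1−p)/p² = 5·0.818182 / 0.181818² = 123.7500000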